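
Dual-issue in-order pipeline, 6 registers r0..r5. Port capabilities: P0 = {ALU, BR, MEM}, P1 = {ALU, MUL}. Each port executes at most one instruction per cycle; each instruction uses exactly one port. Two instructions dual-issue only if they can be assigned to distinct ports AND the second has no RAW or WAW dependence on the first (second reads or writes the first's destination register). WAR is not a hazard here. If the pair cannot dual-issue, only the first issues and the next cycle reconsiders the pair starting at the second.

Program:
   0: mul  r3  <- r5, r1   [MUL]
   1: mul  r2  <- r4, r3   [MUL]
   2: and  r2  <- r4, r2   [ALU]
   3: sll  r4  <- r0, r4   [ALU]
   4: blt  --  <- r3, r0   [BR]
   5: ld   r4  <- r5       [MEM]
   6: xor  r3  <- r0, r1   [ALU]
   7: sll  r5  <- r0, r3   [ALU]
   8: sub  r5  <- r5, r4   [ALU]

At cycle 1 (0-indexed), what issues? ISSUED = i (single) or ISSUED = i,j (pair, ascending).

0. mul @i0  | no-port MUL/MUL
1. mul @i1  | RAW+WAW r2
2. and+sll @i2+i3  | 2-wide
3. blt @i4  | no-port BR/MEM
4. ld+xor @i5+i6  | 2-wide
5. sll @i7  | RAW+WAW r5
6. sub @i8  | tail

ISSUED = 1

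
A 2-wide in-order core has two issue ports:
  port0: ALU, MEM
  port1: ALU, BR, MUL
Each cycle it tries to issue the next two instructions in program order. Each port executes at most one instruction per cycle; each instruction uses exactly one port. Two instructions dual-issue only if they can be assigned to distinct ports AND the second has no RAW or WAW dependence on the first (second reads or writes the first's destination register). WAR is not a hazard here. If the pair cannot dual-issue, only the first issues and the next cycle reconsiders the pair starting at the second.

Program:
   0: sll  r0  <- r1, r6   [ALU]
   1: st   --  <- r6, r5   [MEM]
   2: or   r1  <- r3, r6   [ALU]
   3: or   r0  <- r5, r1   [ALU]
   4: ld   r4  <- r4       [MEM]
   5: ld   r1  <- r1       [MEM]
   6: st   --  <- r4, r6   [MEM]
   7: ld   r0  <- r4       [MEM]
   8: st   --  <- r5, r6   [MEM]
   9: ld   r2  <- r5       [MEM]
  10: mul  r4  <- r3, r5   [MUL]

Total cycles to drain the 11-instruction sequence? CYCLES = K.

#0 head=0: sll+st i0,i1 2-wide
#1 head=2: or i2 RAW r1
#2 head=3: or+ld i3,i4 2-wide
#3 head=5: ld i5 no-port MEM/MEM
#4 head=6: st i6 no-port MEM/MEM
#5 head=7: ld i7 no-port MEM/MEM
#6 head=8: st i8 no-port MEM/MEM
#7 head=9: ld+mul i9,i10 2-wide

CYCLES = 8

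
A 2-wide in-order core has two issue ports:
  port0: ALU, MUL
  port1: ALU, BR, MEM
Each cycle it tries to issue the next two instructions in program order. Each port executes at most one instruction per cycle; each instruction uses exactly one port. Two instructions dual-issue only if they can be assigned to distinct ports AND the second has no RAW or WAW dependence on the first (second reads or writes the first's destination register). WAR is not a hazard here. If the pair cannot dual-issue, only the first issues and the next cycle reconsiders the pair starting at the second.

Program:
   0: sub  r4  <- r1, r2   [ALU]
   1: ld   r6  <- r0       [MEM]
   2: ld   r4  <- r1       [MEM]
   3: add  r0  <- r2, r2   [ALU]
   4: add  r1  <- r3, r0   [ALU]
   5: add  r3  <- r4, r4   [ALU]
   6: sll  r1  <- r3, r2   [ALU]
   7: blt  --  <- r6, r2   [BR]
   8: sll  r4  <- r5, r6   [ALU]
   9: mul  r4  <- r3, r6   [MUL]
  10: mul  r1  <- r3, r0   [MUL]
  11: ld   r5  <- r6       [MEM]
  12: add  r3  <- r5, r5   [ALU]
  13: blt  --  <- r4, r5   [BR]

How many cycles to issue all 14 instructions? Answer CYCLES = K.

CYCLES = 8

  cy0 -> i0&i1 (sub.ALU;ld.MEM) dual
  cy1 -> i2&i3 (ld.MEM;add.ALU) dual
  cy2 -> i4&i5 (add.ALU;add.ALU) dual
  cy3 -> i6&i7 (sll.ALU;blt.BR) dual
  cy4 -> i8 (sll.ALU) WAW r4
  cy5 -> i9 (mul.MUL) no-port MUL/MUL
  cy6 -> i10&i11 (mul.MUL;ld.MEM) dual
  cy7 -> i12&i13 (add.ALU;blt.BR) dual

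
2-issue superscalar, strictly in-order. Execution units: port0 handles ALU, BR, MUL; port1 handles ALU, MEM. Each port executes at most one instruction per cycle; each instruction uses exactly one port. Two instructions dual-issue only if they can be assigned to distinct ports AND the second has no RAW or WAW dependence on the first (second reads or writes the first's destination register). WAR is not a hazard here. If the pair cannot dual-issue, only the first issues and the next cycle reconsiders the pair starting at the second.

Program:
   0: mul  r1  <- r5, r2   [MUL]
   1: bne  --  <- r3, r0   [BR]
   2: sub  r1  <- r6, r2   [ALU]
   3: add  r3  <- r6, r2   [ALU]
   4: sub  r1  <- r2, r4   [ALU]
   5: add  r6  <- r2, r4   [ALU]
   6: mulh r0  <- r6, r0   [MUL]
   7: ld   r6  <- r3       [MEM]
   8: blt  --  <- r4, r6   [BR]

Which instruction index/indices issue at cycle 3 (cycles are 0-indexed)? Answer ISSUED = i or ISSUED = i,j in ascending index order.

ISSUED = 5

[0] i0  mul  -- no-port MUL/BR
[1] i1&i2  bne sub  -- 2-wide
[2] i3&i4  add sub  -- 2-wide
[3] i5  add  -- RAW r6
[4] i6&i7  mulh ld  -- 2-wide
[5] i8  blt  -- tail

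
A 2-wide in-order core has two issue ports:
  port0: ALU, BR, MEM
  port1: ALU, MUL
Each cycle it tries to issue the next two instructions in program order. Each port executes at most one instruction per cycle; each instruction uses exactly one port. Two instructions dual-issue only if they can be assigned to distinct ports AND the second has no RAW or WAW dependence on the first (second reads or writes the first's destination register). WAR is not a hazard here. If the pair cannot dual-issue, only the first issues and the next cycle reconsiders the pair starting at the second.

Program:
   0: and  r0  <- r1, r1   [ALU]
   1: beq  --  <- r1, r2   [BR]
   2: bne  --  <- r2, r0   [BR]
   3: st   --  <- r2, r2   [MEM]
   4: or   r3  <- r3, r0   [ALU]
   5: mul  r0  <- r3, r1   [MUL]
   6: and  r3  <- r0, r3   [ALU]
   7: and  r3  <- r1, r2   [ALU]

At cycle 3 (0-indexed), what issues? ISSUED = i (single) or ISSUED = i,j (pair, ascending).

ISSUED = 5

#0 head=0: and/beq i0,i1 2-wide
#1 head=2: bne i2 no-port BR/MEM
#2 head=3: st/or i3,i4 2-wide
#3 head=5: mul i5 RAW r0
#4 head=6: and i6 WAW r3
#5 head=7: and i7 tail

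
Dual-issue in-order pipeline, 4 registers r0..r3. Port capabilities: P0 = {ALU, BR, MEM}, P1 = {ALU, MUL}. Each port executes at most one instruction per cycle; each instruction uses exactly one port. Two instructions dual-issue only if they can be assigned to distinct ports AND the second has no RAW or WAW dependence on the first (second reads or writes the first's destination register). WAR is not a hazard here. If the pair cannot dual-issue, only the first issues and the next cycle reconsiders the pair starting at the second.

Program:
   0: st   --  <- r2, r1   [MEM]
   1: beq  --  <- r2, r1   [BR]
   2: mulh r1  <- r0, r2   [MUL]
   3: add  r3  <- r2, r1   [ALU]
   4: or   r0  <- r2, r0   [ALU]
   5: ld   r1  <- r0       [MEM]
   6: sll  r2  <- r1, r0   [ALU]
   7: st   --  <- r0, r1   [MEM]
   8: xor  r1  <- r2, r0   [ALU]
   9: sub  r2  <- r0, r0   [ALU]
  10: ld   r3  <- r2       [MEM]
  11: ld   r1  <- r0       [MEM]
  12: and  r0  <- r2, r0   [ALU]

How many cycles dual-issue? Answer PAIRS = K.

PAIRS = 5

  cy0 -> i0 (st.MEM) no-port MEM/BR
  cy1 -> i1/i2 (beq.BR;mulh.MUL) 2-wide
  cy2 -> i3/i4 (add.ALU;or.ALU) 2-wide
  cy3 -> i5 (ld.MEM) RAW r1
  cy4 -> i6/i7 (sll.ALU;st.MEM) 2-wide
  cy5 -> i8/i9 (xor.ALU;sub.ALU) 2-wide
  cy6 -> i10 (ld.MEM) no-port MEM/MEM
  cy7 -> i11/i12 (ld.MEM;and.ALU) 2-wide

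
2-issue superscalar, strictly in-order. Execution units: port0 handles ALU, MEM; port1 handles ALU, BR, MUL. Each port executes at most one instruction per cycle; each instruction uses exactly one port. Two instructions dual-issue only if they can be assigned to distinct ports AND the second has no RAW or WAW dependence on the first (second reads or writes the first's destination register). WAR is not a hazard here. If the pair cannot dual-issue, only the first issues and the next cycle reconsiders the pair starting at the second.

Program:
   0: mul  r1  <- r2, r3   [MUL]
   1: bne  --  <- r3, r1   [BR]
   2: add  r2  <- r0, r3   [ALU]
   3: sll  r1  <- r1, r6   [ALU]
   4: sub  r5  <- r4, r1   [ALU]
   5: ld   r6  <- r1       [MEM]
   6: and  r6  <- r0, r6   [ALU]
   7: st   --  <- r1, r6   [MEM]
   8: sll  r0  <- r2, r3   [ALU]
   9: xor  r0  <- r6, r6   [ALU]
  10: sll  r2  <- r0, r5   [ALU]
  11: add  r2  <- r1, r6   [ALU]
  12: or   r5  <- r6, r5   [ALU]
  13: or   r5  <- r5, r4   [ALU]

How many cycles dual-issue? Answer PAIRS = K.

[0] i0  mul.MUL  -- no-port MUL/BR
[1] i1+i2  bne.BR/add.ALU  -- pair
[2] i3  sll.ALU  -- RAW r1
[3] i4+i5  sub.ALU/ld.MEM  -- pair
[4] i6  and.ALU  -- RAW r6
[5] i7+i8  st.MEM/sll.ALU  -- pair
[6] i9  xor.ALU  -- RAW r0
[7] i10  sll.ALU  -- WAW r2
[8] i11+i12  add.ALU/or.ALU  -- pair
[9] i13  or.ALU  -- tail

PAIRS = 4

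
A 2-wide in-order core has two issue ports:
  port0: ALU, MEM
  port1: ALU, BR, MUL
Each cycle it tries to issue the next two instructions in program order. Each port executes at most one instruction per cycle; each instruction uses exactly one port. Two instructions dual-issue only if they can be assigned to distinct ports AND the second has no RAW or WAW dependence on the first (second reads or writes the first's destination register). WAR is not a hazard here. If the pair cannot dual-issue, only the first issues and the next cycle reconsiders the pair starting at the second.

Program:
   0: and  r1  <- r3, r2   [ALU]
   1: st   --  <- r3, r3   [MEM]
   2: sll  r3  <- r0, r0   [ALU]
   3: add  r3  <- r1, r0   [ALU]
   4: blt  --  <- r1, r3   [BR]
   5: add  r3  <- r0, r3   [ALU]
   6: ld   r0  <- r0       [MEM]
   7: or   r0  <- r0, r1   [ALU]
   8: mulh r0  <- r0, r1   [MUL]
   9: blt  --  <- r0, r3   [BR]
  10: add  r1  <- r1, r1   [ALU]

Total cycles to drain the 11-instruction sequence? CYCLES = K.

CYCLES = 8

c0: i0,i1 and st  dual
c1: i2 sll  WAW r3
c2: i3 add  RAW r3
c3: i4,i5 blt add  dual
c4: i6 ld  RAW+WAW r0
c5: i7 or  RAW+WAW r0
c6: i8 mulh  no-port MUL/BR
c7: i9,i10 blt add  dual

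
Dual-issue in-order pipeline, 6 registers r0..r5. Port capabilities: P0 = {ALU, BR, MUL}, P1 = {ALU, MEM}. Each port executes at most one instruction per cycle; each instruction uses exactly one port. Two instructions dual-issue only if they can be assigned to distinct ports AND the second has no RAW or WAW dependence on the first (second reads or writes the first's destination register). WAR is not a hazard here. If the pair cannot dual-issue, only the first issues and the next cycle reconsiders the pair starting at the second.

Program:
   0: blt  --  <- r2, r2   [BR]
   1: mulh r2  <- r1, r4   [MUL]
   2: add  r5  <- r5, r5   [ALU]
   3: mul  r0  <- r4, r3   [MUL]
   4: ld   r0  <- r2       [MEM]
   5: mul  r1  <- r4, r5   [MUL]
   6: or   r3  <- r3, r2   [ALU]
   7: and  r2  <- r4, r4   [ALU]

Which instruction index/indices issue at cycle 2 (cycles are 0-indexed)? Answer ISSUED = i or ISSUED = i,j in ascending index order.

#0 head=0: blt i0 no-port BR/MUL
#1 head=1: mulh add i1+i2 dual
#2 head=3: mul i3 WAW r0
#3 head=4: ld mul i4+i5 dual
#4 head=6: or and i6+i7 dual

ISSUED = 3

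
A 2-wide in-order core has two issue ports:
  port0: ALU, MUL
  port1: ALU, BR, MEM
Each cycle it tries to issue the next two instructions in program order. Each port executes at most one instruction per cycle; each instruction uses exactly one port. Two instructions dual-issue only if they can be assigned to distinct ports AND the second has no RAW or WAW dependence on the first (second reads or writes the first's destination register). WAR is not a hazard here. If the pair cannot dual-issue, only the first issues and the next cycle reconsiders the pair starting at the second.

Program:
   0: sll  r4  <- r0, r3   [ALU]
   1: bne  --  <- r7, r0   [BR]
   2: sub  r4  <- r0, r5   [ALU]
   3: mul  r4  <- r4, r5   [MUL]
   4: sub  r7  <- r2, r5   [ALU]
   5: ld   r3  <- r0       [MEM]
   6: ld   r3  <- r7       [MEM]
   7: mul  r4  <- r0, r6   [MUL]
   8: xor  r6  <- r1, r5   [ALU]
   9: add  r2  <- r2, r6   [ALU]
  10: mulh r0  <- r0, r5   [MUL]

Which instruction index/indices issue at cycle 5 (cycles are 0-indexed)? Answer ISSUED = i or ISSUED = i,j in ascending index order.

0. sll+bne @i0,i1  | 2-wide
1. sub @i2  | RAW+WAW r4
2. mul+sub @i3,i4  | 2-wide
3. ld @i5  | no-port MEM/MEM
4. ld+mul @i6,i7  | 2-wide
5. xor @i8  | RAW r6
6. add+mulh @i9,i10  | 2-wide

ISSUED = 8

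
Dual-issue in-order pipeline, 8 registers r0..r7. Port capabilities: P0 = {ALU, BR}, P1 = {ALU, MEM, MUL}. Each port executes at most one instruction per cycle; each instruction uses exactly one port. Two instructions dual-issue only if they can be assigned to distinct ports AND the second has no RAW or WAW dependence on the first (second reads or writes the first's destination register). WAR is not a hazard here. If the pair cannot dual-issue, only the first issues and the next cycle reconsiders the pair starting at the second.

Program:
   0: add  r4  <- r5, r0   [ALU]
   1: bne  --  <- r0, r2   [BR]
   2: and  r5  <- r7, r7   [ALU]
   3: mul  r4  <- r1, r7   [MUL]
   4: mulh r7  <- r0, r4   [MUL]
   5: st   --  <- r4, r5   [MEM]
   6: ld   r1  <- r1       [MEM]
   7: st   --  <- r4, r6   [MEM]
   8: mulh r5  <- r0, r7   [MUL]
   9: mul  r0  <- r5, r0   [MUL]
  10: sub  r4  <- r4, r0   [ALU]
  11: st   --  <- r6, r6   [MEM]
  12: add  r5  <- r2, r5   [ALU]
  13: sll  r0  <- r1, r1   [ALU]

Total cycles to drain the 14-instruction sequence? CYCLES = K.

CYCLES = 10

[0] i0/i1  add+bne  -- dual
[1] i2/i3  and+mul  -- dual
[2] i4  mulh  -- no-port MUL/MEM
[3] i5  st  -- no-port MEM/MEM
[4] i6  ld  -- no-port MEM/MEM
[5] i7  st  -- no-port MEM/MUL
[6] i8  mulh  -- no-port MUL/MUL
[7] i9  mul  -- RAW r0
[8] i10/i11  sub+st  -- dual
[9] i12/i13  add+sll  -- dual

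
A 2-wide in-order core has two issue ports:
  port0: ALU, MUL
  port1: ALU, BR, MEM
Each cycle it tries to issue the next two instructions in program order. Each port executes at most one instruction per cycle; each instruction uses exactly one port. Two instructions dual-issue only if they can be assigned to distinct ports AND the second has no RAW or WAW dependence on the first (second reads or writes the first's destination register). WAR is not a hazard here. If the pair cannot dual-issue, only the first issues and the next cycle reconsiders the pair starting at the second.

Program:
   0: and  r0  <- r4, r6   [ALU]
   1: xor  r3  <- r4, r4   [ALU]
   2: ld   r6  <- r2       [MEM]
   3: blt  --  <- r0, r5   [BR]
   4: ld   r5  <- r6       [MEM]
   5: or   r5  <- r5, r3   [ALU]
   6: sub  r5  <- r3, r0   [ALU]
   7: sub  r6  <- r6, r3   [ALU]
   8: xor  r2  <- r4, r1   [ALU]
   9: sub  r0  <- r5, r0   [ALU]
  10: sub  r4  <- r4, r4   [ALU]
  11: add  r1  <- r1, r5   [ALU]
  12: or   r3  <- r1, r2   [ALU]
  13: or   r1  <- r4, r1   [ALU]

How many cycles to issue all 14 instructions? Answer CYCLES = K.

t=0 i0/i1:and+xor ; pair
t=1 i2:ld ; no-port MEM/BR
t=2 i3:blt ; no-port BR/MEM
t=3 i4:ld ; RAW+WAW r5
t=4 i5:or ; WAW r5
t=5 i6/i7:sub+sub ; pair
t=6 i8/i9:xor+sub ; pair
t=7 i10/i11:sub+add ; pair
t=8 i12/i13:or+or ; pair

CYCLES = 9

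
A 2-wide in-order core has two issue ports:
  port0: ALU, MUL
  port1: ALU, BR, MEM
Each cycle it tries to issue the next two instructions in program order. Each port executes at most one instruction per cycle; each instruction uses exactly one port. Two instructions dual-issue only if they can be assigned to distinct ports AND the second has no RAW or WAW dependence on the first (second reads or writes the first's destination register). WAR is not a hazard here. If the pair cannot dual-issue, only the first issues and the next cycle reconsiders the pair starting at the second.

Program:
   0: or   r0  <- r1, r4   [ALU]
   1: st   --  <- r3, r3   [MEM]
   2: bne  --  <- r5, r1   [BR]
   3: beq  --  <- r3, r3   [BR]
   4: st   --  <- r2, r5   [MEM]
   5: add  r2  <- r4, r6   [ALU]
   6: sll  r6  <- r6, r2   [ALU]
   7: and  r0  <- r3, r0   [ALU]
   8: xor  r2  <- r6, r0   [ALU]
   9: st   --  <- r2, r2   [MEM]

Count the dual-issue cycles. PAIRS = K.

c0: i0+i1 or+st  2-wide
c1: i2 bne  no-port BR/BR
c2: i3 beq  no-port BR/MEM
c3: i4+i5 st+add  2-wide
c4: i6+i7 sll+and  2-wide
c5: i8 xor  RAW r2
c6: i9 st  tail

PAIRS = 3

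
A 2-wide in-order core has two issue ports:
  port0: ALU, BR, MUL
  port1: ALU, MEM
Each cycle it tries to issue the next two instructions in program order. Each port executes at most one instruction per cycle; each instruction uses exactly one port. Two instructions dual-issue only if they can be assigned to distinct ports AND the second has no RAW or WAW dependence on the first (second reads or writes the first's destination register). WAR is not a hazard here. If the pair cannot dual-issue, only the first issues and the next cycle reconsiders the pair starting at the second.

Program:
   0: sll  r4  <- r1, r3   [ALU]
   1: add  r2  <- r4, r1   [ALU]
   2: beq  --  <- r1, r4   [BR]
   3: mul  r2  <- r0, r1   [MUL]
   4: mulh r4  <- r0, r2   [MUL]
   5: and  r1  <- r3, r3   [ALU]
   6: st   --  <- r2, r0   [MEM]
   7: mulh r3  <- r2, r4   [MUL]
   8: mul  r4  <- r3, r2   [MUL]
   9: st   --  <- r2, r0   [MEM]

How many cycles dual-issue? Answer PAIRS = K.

  cy0 -> i0 (sll) RAW r4
  cy1 -> i1&i2 (add+beq) 2-wide
  cy2 -> i3 (mul) no-port MUL/MUL
  cy3 -> i4&i5 (mulh+and) 2-wide
  cy4 -> i6&i7 (st+mulh) 2-wide
  cy5 -> i8&i9 (mul+st) 2-wide

PAIRS = 4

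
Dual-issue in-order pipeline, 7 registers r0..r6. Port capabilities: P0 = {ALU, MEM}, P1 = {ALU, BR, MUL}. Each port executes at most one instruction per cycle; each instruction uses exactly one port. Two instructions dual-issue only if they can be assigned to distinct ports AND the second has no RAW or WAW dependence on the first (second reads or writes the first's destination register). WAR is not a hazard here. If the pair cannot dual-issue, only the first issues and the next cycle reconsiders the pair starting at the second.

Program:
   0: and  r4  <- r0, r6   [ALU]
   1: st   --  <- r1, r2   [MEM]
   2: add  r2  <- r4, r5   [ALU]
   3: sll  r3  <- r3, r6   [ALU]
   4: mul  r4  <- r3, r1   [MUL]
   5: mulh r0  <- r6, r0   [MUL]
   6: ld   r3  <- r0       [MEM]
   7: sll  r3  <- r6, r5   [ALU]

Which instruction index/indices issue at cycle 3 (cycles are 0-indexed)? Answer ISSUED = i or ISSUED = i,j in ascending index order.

c0: i0+i1 and.ALU;st.MEM  pair
c1: i2+i3 add.ALU;sll.ALU  pair
c2: i4 mul.MUL  no-port MUL/MUL
c3: i5 mulh.MUL  RAW r0
c4: i6 ld.MEM  WAW r3
c5: i7 sll.ALU  tail

ISSUED = 5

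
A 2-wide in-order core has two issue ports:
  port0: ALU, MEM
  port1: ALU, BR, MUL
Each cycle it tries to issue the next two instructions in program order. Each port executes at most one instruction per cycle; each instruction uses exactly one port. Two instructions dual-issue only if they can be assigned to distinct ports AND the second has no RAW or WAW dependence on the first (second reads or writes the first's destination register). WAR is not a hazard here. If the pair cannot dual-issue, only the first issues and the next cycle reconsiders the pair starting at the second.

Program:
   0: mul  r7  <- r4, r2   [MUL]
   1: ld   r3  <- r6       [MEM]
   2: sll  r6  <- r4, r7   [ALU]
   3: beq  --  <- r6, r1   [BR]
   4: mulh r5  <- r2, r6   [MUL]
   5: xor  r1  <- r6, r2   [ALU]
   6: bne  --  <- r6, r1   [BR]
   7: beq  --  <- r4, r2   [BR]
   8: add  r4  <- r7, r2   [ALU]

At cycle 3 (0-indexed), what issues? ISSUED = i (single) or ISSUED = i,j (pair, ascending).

ISSUED = 4,5

0. mul.MUL/ld.MEM @i0/i1  | 2-wide
1. sll.ALU @i2  | RAW r6
2. beq.BR @i3  | no-port BR/MUL
3. mulh.MUL/xor.ALU @i4/i5  | 2-wide
4. bne.BR @i6  | no-port BR/BR
5. beq.BR/add.ALU @i7/i8  | 2-wide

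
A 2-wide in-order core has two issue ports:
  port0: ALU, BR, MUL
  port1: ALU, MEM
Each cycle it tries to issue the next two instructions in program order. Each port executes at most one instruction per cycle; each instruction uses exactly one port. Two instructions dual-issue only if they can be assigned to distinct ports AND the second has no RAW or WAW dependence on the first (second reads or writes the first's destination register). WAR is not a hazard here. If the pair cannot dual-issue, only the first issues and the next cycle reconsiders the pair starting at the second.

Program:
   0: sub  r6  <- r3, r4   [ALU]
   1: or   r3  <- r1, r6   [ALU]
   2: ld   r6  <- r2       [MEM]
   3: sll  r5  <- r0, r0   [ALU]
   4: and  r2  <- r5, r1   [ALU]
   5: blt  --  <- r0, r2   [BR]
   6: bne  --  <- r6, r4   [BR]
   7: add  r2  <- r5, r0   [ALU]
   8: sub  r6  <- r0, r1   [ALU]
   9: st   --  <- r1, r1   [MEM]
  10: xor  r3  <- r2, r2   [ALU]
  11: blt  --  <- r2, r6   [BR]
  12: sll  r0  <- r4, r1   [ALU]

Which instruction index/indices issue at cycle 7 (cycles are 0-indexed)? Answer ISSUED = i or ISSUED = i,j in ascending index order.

ISSUED = 10,11

  cy0 -> i0 (sub) RAW r6
  cy1 -> i1,i2 (or;ld) dual
  cy2 -> i3 (sll) RAW r5
  cy3 -> i4 (and) RAW r2
  cy4 -> i5 (blt) no-port BR/BR
  cy5 -> i6,i7 (bne;add) dual
  cy6 -> i8,i9 (sub;st) dual
  cy7 -> i10,i11 (xor;blt) dual
  cy8 -> i12 (sll) tail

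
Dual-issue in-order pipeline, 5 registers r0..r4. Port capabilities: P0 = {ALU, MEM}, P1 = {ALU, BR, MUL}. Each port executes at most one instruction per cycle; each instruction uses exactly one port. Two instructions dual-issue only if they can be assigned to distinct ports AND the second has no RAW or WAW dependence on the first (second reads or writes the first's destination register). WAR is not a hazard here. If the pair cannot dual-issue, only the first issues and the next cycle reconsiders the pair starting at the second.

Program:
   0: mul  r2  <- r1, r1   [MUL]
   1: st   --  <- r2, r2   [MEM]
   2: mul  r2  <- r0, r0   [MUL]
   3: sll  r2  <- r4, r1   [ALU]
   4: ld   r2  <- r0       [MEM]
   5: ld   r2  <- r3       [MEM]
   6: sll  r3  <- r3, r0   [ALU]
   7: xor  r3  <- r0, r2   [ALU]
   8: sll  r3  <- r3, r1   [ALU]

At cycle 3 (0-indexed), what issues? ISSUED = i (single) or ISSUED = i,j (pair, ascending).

0. mul.MUL @i0  | RAW r2
1. st.MEM;mul.MUL @i1/i2  | 2-wide
2. sll.ALU @i3  | WAW r2
3. ld.MEM @i4  | no-port MEM/MEM
4. ld.MEM;sll.ALU @i5/i6  | 2-wide
5. xor.ALU @i7  | RAW+WAW r3
6. sll.ALU @i8  | tail

ISSUED = 4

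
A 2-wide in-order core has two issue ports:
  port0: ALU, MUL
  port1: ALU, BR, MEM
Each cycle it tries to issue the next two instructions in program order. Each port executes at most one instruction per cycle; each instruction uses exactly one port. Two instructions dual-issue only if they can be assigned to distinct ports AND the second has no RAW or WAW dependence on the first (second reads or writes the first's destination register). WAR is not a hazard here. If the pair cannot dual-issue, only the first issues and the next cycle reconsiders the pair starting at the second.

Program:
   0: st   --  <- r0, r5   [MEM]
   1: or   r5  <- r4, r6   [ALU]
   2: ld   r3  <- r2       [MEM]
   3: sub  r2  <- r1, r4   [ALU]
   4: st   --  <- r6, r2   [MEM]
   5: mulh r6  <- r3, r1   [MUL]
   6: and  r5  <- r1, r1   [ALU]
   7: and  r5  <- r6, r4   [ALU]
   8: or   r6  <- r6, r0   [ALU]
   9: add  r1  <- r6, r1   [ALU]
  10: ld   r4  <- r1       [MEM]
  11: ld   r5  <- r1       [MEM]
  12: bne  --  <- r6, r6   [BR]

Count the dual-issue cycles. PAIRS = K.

  cy0 -> i0&i1 (st+or) 2-wide
  cy1 -> i2&i3 (ld+sub) 2-wide
  cy2 -> i4&i5 (st+mulh) 2-wide
  cy3 -> i6 (and) WAW r5
  cy4 -> i7&i8 (and+or) 2-wide
  cy5 -> i9 (add) RAW r1
  cy6 -> i10 (ld) no-port MEM/MEM
  cy7 -> i11 (ld) no-port MEM/BR
  cy8 -> i12 (bne) tail

PAIRS = 4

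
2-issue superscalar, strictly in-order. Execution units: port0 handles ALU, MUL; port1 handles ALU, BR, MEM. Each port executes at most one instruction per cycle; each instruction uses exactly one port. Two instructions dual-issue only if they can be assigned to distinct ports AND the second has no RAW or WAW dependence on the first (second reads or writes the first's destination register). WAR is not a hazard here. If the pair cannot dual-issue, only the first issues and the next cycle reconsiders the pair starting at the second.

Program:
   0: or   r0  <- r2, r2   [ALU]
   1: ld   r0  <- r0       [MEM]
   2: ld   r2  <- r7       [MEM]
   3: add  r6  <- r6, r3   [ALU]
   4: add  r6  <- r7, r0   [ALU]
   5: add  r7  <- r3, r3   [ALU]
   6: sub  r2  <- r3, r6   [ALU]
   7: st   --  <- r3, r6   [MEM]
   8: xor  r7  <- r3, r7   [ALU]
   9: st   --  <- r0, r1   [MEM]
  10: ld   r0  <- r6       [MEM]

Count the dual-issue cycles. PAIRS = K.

PAIRS = 4

t=0 i0:or.ALU ; RAW+WAW r0
t=1 i1:ld.MEM ; no-port MEM/MEM
t=2 i2+i3:ld.MEM add.ALU ; 2-wide
t=3 i4+i5:add.ALU add.ALU ; 2-wide
t=4 i6+i7:sub.ALU st.MEM ; 2-wide
t=5 i8+i9:xor.ALU st.MEM ; 2-wide
t=6 i10:ld.MEM ; tail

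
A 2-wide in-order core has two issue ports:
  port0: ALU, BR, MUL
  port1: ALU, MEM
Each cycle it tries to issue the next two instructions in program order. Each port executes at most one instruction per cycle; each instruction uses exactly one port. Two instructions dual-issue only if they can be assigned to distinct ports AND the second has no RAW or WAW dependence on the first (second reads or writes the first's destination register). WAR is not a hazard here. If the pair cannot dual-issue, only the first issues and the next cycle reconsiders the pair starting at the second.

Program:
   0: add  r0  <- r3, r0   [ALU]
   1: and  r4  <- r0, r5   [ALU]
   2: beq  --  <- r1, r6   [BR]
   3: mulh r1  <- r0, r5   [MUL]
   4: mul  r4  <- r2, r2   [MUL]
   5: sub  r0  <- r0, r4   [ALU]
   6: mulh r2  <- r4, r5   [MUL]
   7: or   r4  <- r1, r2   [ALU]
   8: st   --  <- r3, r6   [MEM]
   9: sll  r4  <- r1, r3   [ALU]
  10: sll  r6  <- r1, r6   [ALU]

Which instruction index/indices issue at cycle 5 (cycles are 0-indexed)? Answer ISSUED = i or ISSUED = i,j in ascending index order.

c0: i0 add  RAW r0
c1: i1/i2 and+beq  pair
c2: i3 mulh  no-port MUL/MUL
c3: i4 mul  RAW r4
c4: i5/i6 sub+mulh  pair
c5: i7/i8 or+st  pair
c6: i9/i10 sll+sll  pair

ISSUED = 7,8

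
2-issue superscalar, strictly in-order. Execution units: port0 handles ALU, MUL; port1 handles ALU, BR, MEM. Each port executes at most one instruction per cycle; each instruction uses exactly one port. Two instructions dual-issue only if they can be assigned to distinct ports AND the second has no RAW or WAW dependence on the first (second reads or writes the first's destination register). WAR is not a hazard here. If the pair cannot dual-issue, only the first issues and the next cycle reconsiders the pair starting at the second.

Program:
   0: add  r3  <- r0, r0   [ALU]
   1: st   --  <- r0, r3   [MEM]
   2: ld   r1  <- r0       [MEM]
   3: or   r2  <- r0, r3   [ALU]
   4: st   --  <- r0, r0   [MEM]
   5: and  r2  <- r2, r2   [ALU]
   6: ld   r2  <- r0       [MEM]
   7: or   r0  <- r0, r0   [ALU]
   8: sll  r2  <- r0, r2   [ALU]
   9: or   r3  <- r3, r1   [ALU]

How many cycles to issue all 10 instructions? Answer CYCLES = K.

CYCLES = 6

  cy0 -> i0 (add) RAW r3
  cy1 -> i1 (st) no-port MEM/MEM
  cy2 -> i2+i3 (ld;or) dual
  cy3 -> i4+i5 (st;and) dual
  cy4 -> i6+i7 (ld;or) dual
  cy5 -> i8+i9 (sll;or) dual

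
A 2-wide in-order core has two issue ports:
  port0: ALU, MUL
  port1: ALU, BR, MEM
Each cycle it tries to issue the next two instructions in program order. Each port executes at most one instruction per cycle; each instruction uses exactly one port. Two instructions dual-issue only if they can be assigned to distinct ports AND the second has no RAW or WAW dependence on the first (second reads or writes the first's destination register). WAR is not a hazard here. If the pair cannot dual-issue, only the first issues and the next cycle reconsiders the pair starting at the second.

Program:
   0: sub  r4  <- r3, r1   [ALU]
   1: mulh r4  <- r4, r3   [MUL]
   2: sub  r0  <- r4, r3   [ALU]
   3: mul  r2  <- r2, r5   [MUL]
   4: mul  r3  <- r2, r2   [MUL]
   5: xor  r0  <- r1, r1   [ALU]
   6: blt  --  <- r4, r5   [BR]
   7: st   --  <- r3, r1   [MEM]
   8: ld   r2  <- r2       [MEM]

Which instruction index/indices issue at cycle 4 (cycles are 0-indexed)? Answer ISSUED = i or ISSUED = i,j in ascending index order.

[0] i0  sub.ALU  -- RAW+WAW r4
[1] i1  mulh.MUL  -- RAW r4
[2] i2+i3  sub.ALU;mul.MUL  -- 2-wide
[3] i4+i5  mul.MUL;xor.ALU  -- 2-wide
[4] i6  blt.BR  -- no-port BR/MEM
[5] i7  st.MEM  -- no-port MEM/MEM
[6] i8  ld.MEM  -- tail

ISSUED = 6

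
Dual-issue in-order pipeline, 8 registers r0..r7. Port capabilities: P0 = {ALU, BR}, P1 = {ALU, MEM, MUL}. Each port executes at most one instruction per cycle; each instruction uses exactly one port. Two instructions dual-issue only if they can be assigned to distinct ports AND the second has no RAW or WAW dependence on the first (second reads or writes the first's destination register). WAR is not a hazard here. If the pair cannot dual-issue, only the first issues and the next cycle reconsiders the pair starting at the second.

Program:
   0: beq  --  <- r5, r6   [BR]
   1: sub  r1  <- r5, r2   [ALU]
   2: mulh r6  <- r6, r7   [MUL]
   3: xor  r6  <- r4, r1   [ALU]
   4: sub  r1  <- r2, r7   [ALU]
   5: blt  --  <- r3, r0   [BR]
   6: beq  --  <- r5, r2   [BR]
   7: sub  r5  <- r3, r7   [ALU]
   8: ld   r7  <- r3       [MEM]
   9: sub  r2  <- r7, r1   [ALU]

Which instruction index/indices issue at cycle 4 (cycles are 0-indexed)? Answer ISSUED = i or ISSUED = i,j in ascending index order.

[0] i0+i1  beq/sub  -- dual
[1] i2  mulh  -- WAW r6
[2] i3+i4  xor/sub  -- dual
[3] i5  blt  -- no-port BR/BR
[4] i6+i7  beq/sub  -- dual
[5] i8  ld  -- RAW r7
[6] i9  sub  -- tail

ISSUED = 6,7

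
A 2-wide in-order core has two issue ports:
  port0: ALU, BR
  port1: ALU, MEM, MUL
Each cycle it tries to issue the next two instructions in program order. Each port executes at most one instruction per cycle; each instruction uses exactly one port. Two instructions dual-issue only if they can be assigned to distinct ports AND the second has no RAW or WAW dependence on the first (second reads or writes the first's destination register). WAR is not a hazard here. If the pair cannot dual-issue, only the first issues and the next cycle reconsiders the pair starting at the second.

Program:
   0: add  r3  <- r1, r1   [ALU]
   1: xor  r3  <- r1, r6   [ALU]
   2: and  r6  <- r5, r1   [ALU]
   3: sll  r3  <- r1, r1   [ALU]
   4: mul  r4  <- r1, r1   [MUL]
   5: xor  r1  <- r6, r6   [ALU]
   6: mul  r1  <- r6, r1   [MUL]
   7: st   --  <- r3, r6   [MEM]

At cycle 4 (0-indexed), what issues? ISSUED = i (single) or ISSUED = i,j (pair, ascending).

#0 head=0: add.ALU i0 WAW r3
#1 head=1: xor.ALU and.ALU i1+i2 dual
#2 head=3: sll.ALU mul.MUL i3+i4 dual
#3 head=5: xor.ALU i5 RAW+WAW r1
#4 head=6: mul.MUL i6 no-port MUL/MEM
#5 head=7: st.MEM i7 tail

ISSUED = 6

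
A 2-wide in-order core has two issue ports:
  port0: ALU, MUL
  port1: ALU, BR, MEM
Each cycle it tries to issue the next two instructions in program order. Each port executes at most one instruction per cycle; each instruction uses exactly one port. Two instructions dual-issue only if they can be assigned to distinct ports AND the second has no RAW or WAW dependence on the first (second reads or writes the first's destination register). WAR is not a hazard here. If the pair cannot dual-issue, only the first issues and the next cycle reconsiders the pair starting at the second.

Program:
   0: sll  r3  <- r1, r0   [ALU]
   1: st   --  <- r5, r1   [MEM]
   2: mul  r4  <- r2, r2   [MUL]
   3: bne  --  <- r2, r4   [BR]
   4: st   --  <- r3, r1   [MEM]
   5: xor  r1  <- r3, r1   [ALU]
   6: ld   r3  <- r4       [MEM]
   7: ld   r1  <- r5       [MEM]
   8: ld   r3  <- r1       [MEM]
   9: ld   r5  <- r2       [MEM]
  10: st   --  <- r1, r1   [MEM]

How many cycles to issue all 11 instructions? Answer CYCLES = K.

CYCLES = 9

[0] i0/i1  sll/st  -- pair
[1] i2  mul  -- RAW r4
[2] i3  bne  -- no-port BR/MEM
[3] i4/i5  st/xor  -- pair
[4] i6  ld  -- no-port MEM/MEM
[5] i7  ld  -- no-port MEM/MEM
[6] i8  ld  -- no-port MEM/MEM
[7] i9  ld  -- no-port MEM/MEM
[8] i10  st  -- tail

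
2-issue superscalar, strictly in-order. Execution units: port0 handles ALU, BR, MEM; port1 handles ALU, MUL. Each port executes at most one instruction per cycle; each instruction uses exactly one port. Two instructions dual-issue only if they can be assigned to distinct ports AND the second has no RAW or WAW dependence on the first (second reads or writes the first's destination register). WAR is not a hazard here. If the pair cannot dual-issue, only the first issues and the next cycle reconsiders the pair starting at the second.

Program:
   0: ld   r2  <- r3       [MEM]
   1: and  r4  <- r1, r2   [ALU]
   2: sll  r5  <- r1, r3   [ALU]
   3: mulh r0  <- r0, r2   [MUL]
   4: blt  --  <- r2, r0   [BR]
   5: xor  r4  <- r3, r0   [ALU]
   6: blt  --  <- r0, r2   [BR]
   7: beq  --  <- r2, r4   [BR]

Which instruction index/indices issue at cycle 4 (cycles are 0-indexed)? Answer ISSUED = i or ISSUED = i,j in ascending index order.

#0 head=0: ld.MEM i0 RAW r2
#1 head=1: and.ALU;sll.ALU i1,i2 2-wide
#2 head=3: mulh.MUL i3 RAW r0
#3 head=4: blt.BR;xor.ALU i4,i5 2-wide
#4 head=6: blt.BR i6 no-port BR/BR
#5 head=7: beq.BR i7 tail

ISSUED = 6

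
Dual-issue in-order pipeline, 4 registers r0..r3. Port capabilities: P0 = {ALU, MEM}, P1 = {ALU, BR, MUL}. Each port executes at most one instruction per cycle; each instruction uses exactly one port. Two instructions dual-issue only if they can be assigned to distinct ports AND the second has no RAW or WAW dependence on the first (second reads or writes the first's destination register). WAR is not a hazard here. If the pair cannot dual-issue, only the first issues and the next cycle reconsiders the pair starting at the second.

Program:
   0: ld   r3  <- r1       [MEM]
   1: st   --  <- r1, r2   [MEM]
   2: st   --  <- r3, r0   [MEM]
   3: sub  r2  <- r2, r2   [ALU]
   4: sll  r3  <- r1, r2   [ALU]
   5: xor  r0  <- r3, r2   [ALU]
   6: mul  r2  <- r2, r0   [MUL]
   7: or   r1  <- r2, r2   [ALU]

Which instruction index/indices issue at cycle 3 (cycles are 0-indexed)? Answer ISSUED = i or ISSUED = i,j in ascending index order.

ISSUED = 4

  cy0 -> i0 (ld) no-port MEM/MEM
  cy1 -> i1 (st) no-port MEM/MEM
  cy2 -> i2,i3 (st/sub) dual
  cy3 -> i4 (sll) RAW r3
  cy4 -> i5 (xor) RAW r0
  cy5 -> i6 (mul) RAW r2
  cy6 -> i7 (or) tail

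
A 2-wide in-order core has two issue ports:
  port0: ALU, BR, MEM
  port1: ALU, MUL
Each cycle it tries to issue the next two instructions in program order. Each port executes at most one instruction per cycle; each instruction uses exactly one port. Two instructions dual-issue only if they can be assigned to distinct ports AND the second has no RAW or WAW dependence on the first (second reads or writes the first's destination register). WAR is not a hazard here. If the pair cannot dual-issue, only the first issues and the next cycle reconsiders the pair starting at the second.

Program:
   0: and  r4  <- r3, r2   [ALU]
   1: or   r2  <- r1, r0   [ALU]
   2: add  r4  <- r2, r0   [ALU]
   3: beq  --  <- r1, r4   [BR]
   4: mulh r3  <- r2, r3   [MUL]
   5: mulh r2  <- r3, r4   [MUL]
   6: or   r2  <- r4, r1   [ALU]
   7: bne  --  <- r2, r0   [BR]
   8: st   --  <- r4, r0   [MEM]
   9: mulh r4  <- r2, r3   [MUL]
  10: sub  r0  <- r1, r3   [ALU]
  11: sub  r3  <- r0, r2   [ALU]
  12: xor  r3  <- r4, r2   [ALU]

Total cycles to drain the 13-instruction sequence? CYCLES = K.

CYCLES = 10

#0 head=0: and.ALU/or.ALU i0+i1 2-wide
#1 head=2: add.ALU i2 RAW r4
#2 head=3: beq.BR/mulh.MUL i3+i4 2-wide
#3 head=5: mulh.MUL i5 WAW r2
#4 head=6: or.ALU i6 RAW r2
#5 head=7: bne.BR i7 no-port BR/MEM
#6 head=8: st.MEM/mulh.MUL i8+i9 2-wide
#7 head=10: sub.ALU i10 RAW r0
#8 head=11: sub.ALU i11 WAW r3
#9 head=12: xor.ALU i12 tail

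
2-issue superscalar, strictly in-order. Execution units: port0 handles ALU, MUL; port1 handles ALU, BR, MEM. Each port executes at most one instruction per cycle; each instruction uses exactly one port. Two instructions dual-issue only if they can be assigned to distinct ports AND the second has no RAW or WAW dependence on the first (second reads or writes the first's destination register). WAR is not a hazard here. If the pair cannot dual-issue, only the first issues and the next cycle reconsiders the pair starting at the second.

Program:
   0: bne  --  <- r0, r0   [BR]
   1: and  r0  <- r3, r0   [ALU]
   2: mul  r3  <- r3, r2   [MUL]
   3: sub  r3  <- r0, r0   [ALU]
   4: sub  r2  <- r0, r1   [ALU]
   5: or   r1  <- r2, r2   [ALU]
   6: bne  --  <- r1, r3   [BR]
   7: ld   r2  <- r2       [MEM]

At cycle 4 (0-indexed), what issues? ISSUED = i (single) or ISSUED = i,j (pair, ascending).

ISSUED = 6

t=0 i0/i1:bne;and ; dual
t=1 i2:mul ; WAW r3
t=2 i3/i4:sub;sub ; dual
t=3 i5:or ; RAW r1
t=4 i6:bne ; no-port BR/MEM
t=5 i7:ld ; tail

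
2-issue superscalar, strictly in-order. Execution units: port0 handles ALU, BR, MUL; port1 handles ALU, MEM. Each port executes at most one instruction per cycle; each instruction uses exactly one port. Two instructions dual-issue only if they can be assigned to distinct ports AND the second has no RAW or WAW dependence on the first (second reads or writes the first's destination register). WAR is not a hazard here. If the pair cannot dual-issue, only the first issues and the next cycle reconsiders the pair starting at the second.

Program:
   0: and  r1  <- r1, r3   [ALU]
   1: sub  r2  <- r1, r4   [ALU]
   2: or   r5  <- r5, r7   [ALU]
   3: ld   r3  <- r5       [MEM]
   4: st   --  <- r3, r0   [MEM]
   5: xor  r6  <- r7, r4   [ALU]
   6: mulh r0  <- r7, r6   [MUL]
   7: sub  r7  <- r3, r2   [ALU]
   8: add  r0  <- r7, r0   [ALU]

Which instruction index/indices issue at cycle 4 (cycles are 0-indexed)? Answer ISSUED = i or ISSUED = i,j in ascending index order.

#0 head=0: and i0 RAW r1
#1 head=1: sub/or i1/i2 pair
#2 head=3: ld i3 no-port MEM/MEM
#3 head=4: st/xor i4/i5 pair
#4 head=6: mulh/sub i6/i7 pair
#5 head=8: add i8 tail

ISSUED = 6,7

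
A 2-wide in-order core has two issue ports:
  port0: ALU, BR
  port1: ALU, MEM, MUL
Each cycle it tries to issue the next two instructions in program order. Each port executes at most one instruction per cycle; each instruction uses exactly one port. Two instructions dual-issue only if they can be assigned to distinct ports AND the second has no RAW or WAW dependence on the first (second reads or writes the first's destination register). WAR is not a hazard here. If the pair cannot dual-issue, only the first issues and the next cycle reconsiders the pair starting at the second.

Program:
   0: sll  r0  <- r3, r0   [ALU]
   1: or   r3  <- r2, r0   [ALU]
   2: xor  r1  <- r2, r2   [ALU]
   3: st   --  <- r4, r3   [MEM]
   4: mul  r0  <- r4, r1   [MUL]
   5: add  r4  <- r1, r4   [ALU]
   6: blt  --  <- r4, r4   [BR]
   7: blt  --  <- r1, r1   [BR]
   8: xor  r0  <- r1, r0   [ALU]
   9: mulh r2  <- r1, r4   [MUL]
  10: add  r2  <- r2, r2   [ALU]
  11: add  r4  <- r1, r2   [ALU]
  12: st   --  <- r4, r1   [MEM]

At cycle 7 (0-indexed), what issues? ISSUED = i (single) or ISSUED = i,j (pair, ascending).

#0 head=0: sll i0 RAW r0
#1 head=1: or/xor i1+i2 dual
#2 head=3: st i3 no-port MEM/MUL
#3 head=4: mul/add i4+i5 dual
#4 head=6: blt i6 no-port BR/BR
#5 head=7: blt/xor i7+i8 dual
#6 head=9: mulh i9 RAW+WAW r2
#7 head=10: add i10 RAW r2
#8 head=11: add i11 RAW r4
#9 head=12: st i12 tail

ISSUED = 10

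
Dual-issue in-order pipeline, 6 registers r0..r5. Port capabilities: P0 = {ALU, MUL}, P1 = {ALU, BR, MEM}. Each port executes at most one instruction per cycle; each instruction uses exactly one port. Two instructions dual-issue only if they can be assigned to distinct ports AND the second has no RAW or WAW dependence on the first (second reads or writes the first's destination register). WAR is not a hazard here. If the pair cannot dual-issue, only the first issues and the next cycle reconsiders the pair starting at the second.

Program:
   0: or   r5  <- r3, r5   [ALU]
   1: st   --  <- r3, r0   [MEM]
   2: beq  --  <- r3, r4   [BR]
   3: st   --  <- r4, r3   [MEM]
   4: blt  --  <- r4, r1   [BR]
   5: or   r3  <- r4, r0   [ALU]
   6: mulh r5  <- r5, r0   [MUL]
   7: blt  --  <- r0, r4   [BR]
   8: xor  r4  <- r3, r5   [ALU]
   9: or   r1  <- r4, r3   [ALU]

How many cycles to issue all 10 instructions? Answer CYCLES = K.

t=0 i0,i1:or.ALU;st.MEM ; dual
t=1 i2:beq.BR ; no-port BR/MEM
t=2 i3:st.MEM ; no-port MEM/BR
t=3 i4,i5:blt.BR;or.ALU ; dual
t=4 i6,i7:mulh.MUL;blt.BR ; dual
t=5 i8:xor.ALU ; RAW r4
t=6 i9:or.ALU ; tail

CYCLES = 7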